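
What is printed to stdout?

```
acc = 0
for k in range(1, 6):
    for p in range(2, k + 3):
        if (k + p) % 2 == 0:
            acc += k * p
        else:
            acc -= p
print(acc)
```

k=1,p=2: odd sum, acc = 0-2 = -2
k=1,p=3: even sum, acc = (-2)+3 = 1
k=2,p=2: even sum, acc = 1+4 = 5
k=2,p=3: odd sum, acc = 5-3 = 2
k=2,p=4: even sum, acc = 2+8 = 10
k=3,p=2: odd sum, acc = 10-2 = 8
k=3,p=3: even sum, acc = 8+9 = 17
k=3,p=4: odd sum, acc = 17-4 = 13
k=3,p=5: even sum, acc = 13+15 = 28
k=4,p=2: even sum, acc = 28+8 = 36
k=4,p=3: odd sum, acc = 36-3 = 33
k=4,p=4: even sum, acc = 33+16 = 49
k=4,p=5: odd sum, acc = 49-5 = 44
k=4,p=6: even sum, acc = 44+24 = 68
k=5,p=2: odd sum, acc = 68-2 = 66
k=5,p=3: even sum, acc = 66+15 = 81
k=5,p=4: odd sum, acc = 81-4 = 77
k=5,p=5: even sum, acc = 77+25 = 102
k=5,p=6: odd sum, acc = 102-6 = 96
k=5,p=7: even sum, acc = 96+35 = 131

131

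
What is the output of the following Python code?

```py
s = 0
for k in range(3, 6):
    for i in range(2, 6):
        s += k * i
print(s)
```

k=3,i=2: s = 0+6 = 6
k=3,i=3: s = 6+9 = 15
k=3,i=4: s = 15+12 = 27
k=3,i=5: s = 27+15 = 42
k=4,i=2: s = 42+8 = 50
k=4,i=3: s = 50+12 = 62
k=4,i=4: s = 62+16 = 78
k=4,i=5: s = 78+20 = 98
k=5,i=2: s = 98+10 = 108
k=5,i=3: s = 108+15 = 123
k=5,i=4: s = 123+20 = 143
k=5,i=5: s = 143+25 = 168

168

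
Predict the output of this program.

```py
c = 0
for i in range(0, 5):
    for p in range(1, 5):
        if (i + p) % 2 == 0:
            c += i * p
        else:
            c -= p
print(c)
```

i=0,p=1: odd sum, c = 0-1 = -1
i=0,p=2: even sum, c = (-1)+0 = -1
i=0,p=3: odd sum, c = (-1)-3 = -4
i=0,p=4: even sum, c = (-4)+0 = -4
i=1,p=1: even sum, c = (-4)+1 = -3
i=1,p=2: odd sum, c = (-3)-2 = -5
i=1,p=3: even sum, c = (-5)+3 = -2
i=1,p=4: odd sum, c = (-2)-4 = -6
i=2,p=1: odd sum, c = (-6)-1 = -7
i=2,p=2: even sum, c = (-7)+4 = -3
i=2,p=3: odd sum, c = (-3)-3 = -6
i=2,p=4: even sum, c = (-6)+8 = 2
i=3,p=1: even sum, c = 2+3 = 5
i=3,p=2: odd sum, c = 5-2 = 3
i=3,p=3: even sum, c = 3+9 = 12
i=3,p=4: odd sum, c = 12-4 = 8
i=4,p=1: odd sum, c = 8-1 = 7
i=4,p=2: even sum, c = 7+8 = 15
i=4,p=3: odd sum, c = 15-3 = 12
i=4,p=4: even sum, c = 12+16 = 28

28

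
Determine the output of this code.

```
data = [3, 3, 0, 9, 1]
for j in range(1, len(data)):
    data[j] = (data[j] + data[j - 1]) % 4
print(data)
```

j=1: data[1] = (3+3)%4 = 2 → [3, 2, 0, 9, 1]
j=2: data[2] = (0+2)%4 = 2 → [3, 2, 2, 9, 1]
j=3: data[3] = (9+2)%4 = 3 → [3, 2, 2, 3, 1]
j=4: data[4] = (1+3)%4 = 0 → [3, 2, 2, 3, 0]

[3, 2, 2, 3, 0]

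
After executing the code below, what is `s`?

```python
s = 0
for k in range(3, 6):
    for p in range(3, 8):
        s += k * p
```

300

k=3,p=3: s = 0+9 = 9
k=3,p=4: s = 9+12 = 21
k=3,p=5: s = 21+15 = 36
k=3,p=6: s = 36+18 = 54
k=3,p=7: s = 54+21 = 75
k=4,p=3: s = 75+12 = 87
k=4,p=4: s = 87+16 = 103
k=4,p=5: s = 103+20 = 123
k=4,p=6: s = 123+24 = 147
k=4,p=7: s = 147+28 = 175
k=5,p=3: s = 175+15 = 190
k=5,p=4: s = 190+20 = 210
k=5,p=5: s = 210+25 = 235
k=5,p=6: s = 235+30 = 265
k=5,p=7: s = 265+35 = 300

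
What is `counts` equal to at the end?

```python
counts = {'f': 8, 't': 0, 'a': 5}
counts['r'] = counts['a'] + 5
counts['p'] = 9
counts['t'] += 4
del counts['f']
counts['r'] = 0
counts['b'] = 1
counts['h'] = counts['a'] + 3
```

{'t': 4, 'a': 5, 'r': 0, 'p': 9, 'b': 1, 'h': 8}

counts['r'] = counts['a']+5 = 10 → {'f': 8, 't': 0, 'a': 5, 'r': 10}
counts['p'] = 9 → {'f': 8, 't': 0, 'a': 5, 'r': 10, 'p': 9}
counts['t'] = 0+4 = 4 → {'f': 8, 't': 4, 'a': 5, 'r': 10, 'p': 9}
del 'f' → {'t': 4, 'a': 5, 'r': 10, 'p': 9}
counts['r'] = 0 → {'t': 4, 'a': 5, 'r': 0, 'p': 9}
counts['b'] = 1 → {'t': 4, 'a': 5, 'r': 0, 'p': 9, 'b': 1}
counts['h'] = counts['a']+3 = 8 → {'t': 4, 'a': 5, 'r': 0, 'p': 9, 'b': 1, 'h': 8}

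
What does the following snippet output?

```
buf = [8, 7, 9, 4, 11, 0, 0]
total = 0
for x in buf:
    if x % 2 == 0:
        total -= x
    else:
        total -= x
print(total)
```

-39

x=8: even, total = 0-8 = -8
x=7: not even, total = (-8)-7 = -15
x=9: not even, total = (-15)-9 = -24
x=4: even, total = (-24)-4 = -28
x=11: not even, total = (-28)-11 = -39
x=0: even, total = (-39)-0 = -39
x=0: even, total = (-39)-0 = -39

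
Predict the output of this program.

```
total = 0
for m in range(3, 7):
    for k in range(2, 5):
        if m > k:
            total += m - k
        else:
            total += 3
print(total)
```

28

m=3,k=2: 3>2, total = 0+1 = 1
m=3,k=3: not 3>3, total = 1+3 = 4
m=3,k=4: not 3>4, total = 4+3 = 7
m=4,k=2: 4>2, total = 7+2 = 9
m=4,k=3: 4>3, total = 9+1 = 10
m=4,k=4: not 4>4, total = 10+3 = 13
m=5,k=2: 5>2, total = 13+3 = 16
m=5,k=3: 5>3, total = 16+2 = 18
m=5,k=4: 5>4, total = 18+1 = 19
m=6,k=2: 6>2, total = 19+4 = 23
m=6,k=3: 6>3, total = 23+3 = 26
m=6,k=4: 6>4, total = 26+2 = 28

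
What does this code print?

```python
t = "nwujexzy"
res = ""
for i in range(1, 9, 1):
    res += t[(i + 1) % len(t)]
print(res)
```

i=1: add t[2]='u' → 'u'
i=2: add t[3]='j' → 'uj'
i=3: add t[4]='e' → 'uje'
i=4: add t[5]='x' → 'ujex'
i=5: add t[6]='z' → 'ujexz'
i=6: add t[7]='y' → 'ujexzy'
i=7: add t[0]='n' → 'ujexzyn'
i=8: add t[1]='w' → 'ujexzynw'

ujexzynw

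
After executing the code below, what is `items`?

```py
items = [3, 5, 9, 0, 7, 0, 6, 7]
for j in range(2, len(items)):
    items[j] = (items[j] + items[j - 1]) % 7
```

[3, 5, 0, 0, 0, 0, 6, 6]

j=2: items[2] = (9+5)%7 = 0 → [3, 5, 0, 0, 7, 0, 6, 7]
j=3: items[3] = (0+0)%7 = 0 → [3, 5, 0, 0, 7, 0, 6, 7]
j=4: items[4] = (7+0)%7 = 0 → [3, 5, 0, 0, 0, 0, 6, 7]
j=5: items[5] = (0+0)%7 = 0 → [3, 5, 0, 0, 0, 0, 6, 7]
j=6: items[6] = (6+0)%7 = 6 → [3, 5, 0, 0, 0, 0, 6, 7]
j=7: items[7] = (7+6)%7 = 6 → [3, 5, 0, 0, 0, 0, 6, 6]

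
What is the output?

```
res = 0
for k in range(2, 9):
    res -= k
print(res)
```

-35

k=2: res = 0-2 = -2
k=3: res = (-2)-3 = -5
k=4: res = (-5)-4 = -9
k=5: res = (-9)-5 = -14
k=6: res = (-14)-6 = -20
k=7: res = (-20)-7 = -27
k=8: res = (-27)-8 = -35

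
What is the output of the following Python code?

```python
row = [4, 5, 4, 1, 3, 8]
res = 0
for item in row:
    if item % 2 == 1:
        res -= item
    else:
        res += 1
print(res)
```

item=4: not odd, res = 0+1 = 1
item=5: odd, res = 1-5 = -4
item=4: not odd, res = (-4)+1 = -3
item=1: odd, res = (-3)-1 = -4
item=3: odd, res = (-4)-3 = -7
item=8: not odd, res = (-7)+1 = -6

-6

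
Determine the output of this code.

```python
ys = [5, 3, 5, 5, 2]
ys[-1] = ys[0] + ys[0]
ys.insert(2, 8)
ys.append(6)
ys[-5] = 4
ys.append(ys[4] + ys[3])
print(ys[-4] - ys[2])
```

1

ys[-1] = ys[0]+ys[0] = 5+5 = 10 → [5, 3, 5, 5, 10]
insert 8 at 2 → [5, 3, 8, 5, 5, 10]
append 6 → [5, 3, 8, 5, 5, 10, 6]
ys[-5] = 4 → [5, 3, 4, 5, 5, 10, 6]
append ys[4]+ys[3] = 5+5 = 10 → [5, 3, 4, 5, 5, 10, 6, 10]
ys[-4]-ys[2] = 5-4 = 1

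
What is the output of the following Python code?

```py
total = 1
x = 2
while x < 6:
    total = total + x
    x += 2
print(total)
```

x=2: total = 1+2 = 3
x=4: total = 3+4 = 7

7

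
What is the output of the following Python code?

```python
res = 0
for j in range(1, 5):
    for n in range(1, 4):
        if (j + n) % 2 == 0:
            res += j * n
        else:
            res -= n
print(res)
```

j=1,n=1: even sum, res = 0+1 = 1
j=1,n=2: odd sum, res = 1-2 = -1
j=1,n=3: even sum, res = (-1)+3 = 2
j=2,n=1: odd sum, res = 2-1 = 1
j=2,n=2: even sum, res = 1+4 = 5
j=2,n=3: odd sum, res = 5-3 = 2
j=3,n=1: even sum, res = 2+3 = 5
j=3,n=2: odd sum, res = 5-2 = 3
j=3,n=3: even sum, res = 3+9 = 12
j=4,n=1: odd sum, res = 12-1 = 11
j=4,n=2: even sum, res = 11+8 = 19
j=4,n=3: odd sum, res = 19-3 = 16

16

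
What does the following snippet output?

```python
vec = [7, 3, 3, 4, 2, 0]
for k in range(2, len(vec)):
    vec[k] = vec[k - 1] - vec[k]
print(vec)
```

k=2: vec[2] = 3-3 = 0 → [7, 3, 0, 4, 2, 0]
k=3: vec[3] = 0-4 = -4 → [7, 3, 0, -4, 2, 0]
k=4: vec[4] = (-4)-2 = -6 → [7, 3, 0, -4, -6, 0]
k=5: vec[5] = (-6)-0 = -6 → [7, 3, 0, -4, -6, -6]

[7, 3, 0, -4, -6, -6]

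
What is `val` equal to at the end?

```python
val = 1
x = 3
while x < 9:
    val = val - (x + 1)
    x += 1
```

x=3: val = 1-4 = -3
x=4: val = (-3)-5 = -8
x=5: val = (-8)-6 = -14
x=6: val = (-14)-7 = -21
x=7: val = (-21)-8 = -29
x=8: val = (-29)-9 = -38

-38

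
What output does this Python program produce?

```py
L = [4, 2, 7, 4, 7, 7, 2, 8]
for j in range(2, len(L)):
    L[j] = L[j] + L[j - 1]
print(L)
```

[4, 2, 9, 13, 20, 27, 29, 37]

j=2: L[2] = 7+2 = 9 → [4, 2, 9, 4, 7, 7, 2, 8]
j=3: L[3] = 4+9 = 13 → [4, 2, 9, 13, 7, 7, 2, 8]
j=4: L[4] = 7+13 = 20 → [4, 2, 9, 13, 20, 7, 2, 8]
j=5: L[5] = 7+20 = 27 → [4, 2, 9, 13, 20, 27, 2, 8]
j=6: L[6] = 2+27 = 29 → [4, 2, 9, 13, 20, 27, 29, 8]
j=7: L[7] = 8+29 = 37 → [4, 2, 9, 13, 20, 27, 29, 37]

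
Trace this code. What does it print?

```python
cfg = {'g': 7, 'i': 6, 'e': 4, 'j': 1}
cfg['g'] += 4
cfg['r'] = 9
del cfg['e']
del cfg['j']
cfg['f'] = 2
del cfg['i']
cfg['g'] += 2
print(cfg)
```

cfg['g'] = 7+4 = 11 → {'g': 11, 'i': 6, 'e': 4, 'j': 1}
cfg['r'] = 9 → {'g': 11, 'i': 6, 'e': 4, 'j': 1, 'r': 9}
del 'e' → {'g': 11, 'i': 6, 'j': 1, 'r': 9}
del 'j' → {'g': 11, 'i': 6, 'r': 9}
cfg['f'] = 2 → {'g': 11, 'i': 6, 'r': 9, 'f': 2}
del 'i' → {'g': 11, 'r': 9, 'f': 2}
cfg['g'] = 11+2 = 13 → {'g': 13, 'r': 9, 'f': 2}

{'g': 13, 'r': 9, 'f': 2}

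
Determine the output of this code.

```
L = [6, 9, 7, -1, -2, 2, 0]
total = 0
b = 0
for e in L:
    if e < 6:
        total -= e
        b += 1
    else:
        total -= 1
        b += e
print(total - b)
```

-28

e=6: not <6, total = 0-1 = -1; b=6
e=9: not <6, total = (-1)-1 = -2; b=15
e=7: not <6, total = (-2)-1 = -3; b=22
e=-1: <6, total = (-3)-(-1) = -2; b=23
e=-2: <6, total = (-2)-(-2) = 0; b=24
e=2: <6, total = 0-2 = -2; b=25
e=0: <6, total = (-2)-0 = -2; b=26
total-b = (-2)-26 = -28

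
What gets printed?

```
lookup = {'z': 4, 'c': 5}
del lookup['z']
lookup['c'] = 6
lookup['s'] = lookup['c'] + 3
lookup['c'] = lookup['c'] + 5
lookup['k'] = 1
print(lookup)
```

del 'z' → {'c': 5}
lookup['c'] = 6 → {'c': 6}
lookup['s'] = lookup['c']+3 = 9 → {'c': 6, 's': 9}
lookup['c'] = lookup['c']+5 = 11 → {'c': 11, 's': 9}
lookup['k'] = 1 → {'c': 11, 's': 9, 'k': 1}

{'c': 11, 's': 9, 'k': 1}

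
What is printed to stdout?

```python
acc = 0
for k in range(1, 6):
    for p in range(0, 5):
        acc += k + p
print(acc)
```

125

k=1,p=0: acc = 0+1 = 1
k=1,p=1: acc = 1+2 = 3
k=1,p=2: acc = 3+3 = 6
k=1,p=3: acc = 6+4 = 10
k=1,p=4: acc = 10+5 = 15
k=2,p=0: acc = 15+2 = 17
k=2,p=1: acc = 17+3 = 20
k=2,p=2: acc = 20+4 = 24
k=2,p=3: acc = 24+5 = 29
k=2,p=4: acc = 29+6 = 35
k=3,p=0: acc = 35+3 = 38
k=3,p=1: acc = 38+4 = 42
k=3,p=2: acc = 42+5 = 47
k=3,p=3: acc = 47+6 = 53
k=3,p=4: acc = 53+7 = 60
k=4,p=0: acc = 60+4 = 64
k=4,p=1: acc = 64+5 = 69
k=4,p=2: acc = 69+6 = 75
k=4,p=3: acc = 75+7 = 82
k=4,p=4: acc = 82+8 = 90
k=5,p=0: acc = 90+5 = 95
k=5,p=1: acc = 95+6 = 101
k=5,p=2: acc = 101+7 = 108
k=5,p=3: acc = 108+8 = 116
k=5,p=4: acc = 116+9 = 125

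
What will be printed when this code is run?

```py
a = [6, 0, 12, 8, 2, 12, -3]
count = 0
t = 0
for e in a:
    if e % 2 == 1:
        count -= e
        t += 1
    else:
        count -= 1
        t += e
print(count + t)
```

38

e=6: not odd, count = 0-1 = -1; t=6
e=0: not odd, count = (-1)-1 = -2; t=6
e=12: not odd, count = (-2)-1 = -3; t=18
e=8: not odd, count = (-3)-1 = -4; t=26
e=2: not odd, count = (-4)-1 = -5; t=28
e=12: not odd, count = (-5)-1 = -6; t=40
e=-3: odd, count = (-6)-(-3) = -3; t=41
count+t = (-3)+41 = 38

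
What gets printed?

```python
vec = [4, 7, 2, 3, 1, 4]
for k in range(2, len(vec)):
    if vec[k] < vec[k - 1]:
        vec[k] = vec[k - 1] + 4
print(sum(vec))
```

79

k=2: 2<7, vec[2] = 7+4 = 11 → [4, 7, 11, 3, 1, 4]
k=3: 3<11, vec[3] = 11+4 = 15 → [4, 7, 11, 15, 1, 4]
k=4: 1<15, vec[4] = 15+4 = 19 → [4, 7, 11, 15, 19, 4]
k=5: 4<19, vec[5] = 19+4 = 23 → [4, 7, 11, 15, 19, 23]
sum = 79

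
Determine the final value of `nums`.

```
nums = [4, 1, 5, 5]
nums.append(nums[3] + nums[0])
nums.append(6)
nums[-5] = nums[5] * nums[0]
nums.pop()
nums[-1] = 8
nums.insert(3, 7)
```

[4, 24, 5, 7, 5, 8]

append nums[3]+nums[0] = 5+4 = 9 → [4, 1, 5, 5, 9]
append 6 → [4, 1, 5, 5, 9, 6]
nums[-5] = nums[5]*nums[0] = 6*4 = 24 → [4, 24, 5, 5, 9, 6]
pop() removes 6 → [4, 24, 5, 5, 9]
nums[-1] = 8 → [4, 24, 5, 5, 8]
insert 7 at 3 → [4, 24, 5, 7, 5, 8]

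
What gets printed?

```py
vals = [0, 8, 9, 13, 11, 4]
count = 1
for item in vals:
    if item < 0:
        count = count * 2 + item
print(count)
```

1

item=0: not <0
item=8: not <0
item=9: not <0
item=13: not <0
item=11: not <0
item=4: not <0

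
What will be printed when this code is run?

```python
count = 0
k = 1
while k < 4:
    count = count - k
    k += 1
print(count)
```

-6

k=1: count = 0-1 = -1
k=2: count = (-1)-2 = -3
k=3: count = (-3)-3 = -6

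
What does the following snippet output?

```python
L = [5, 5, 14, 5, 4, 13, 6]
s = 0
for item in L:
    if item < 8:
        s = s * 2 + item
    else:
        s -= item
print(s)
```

16

item=5: <8, s = 0*2+5 = 5
item=5: <8, s = 5*2+5 = 15
item=14: not <8, s = 15-14 = 1
item=5: <8, s = 1*2+5 = 7
item=4: <8, s = 7*2+4 = 18
item=13: not <8, s = 18-13 = 5
item=6: <8, s = 5*2+6 = 16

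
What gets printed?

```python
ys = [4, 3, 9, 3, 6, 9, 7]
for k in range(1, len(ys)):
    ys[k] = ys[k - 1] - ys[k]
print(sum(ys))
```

-90

k=1: ys[1] = 4-3 = 1 → [4, 1, 9, 3, 6, 9, 7]
k=2: ys[2] = 1-9 = -8 → [4, 1, -8, 3, 6, 9, 7]
k=3: ys[3] = (-8)-3 = -11 → [4, 1, -8, -11, 6, 9, 7]
k=4: ys[4] = (-11)-6 = -17 → [4, 1, -8, -11, -17, 9, 7]
k=5: ys[5] = (-17)-9 = -26 → [4, 1, -8, -11, -17, -26, 7]
k=6: ys[6] = (-26)-7 = -33 → [4, 1, -8, -11, -17, -26, -33]
sum = -90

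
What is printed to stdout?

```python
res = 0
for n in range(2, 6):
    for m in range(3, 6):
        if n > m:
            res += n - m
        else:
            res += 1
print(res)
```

n=2,m=3: not 2>3, res = 0+1 = 1
n=2,m=4: not 2>4, res = 1+1 = 2
n=2,m=5: not 2>5, res = 2+1 = 3
n=3,m=3: not 3>3, res = 3+1 = 4
n=3,m=4: not 3>4, res = 4+1 = 5
n=3,m=5: not 3>5, res = 5+1 = 6
n=4,m=3: 4>3, res = 6+1 = 7
n=4,m=4: not 4>4, res = 7+1 = 8
n=4,m=5: not 4>5, res = 8+1 = 9
n=5,m=3: 5>3, res = 9+2 = 11
n=5,m=4: 5>4, res = 11+1 = 12
n=5,m=5: not 5>5, res = 12+1 = 13

13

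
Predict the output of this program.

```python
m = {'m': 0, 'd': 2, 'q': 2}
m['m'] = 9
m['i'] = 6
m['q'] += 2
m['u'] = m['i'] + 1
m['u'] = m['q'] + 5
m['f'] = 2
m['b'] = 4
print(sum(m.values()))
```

m['m'] = 9 → {'m': 9, 'd': 2, 'q': 2}
m['i'] = 6 → {'m': 9, 'd': 2, 'q': 2, 'i': 6}
m['q'] = 2+2 = 4 → {'m': 9, 'd': 2, 'q': 4, 'i': 6}
m['u'] = m['i']+1 = 7 → {'m': 9, 'd': 2, 'q': 4, 'i': 6, 'u': 7}
m['u'] = m['q']+5 = 9 → {'m': 9, 'd': 2, 'q': 4, 'i': 6, 'u': 9}
m['f'] = 2 → {'m': 9, 'd': 2, 'q': 4, 'i': 6, 'u': 9, 'f': 2}
m['b'] = 4 → {'m': 9, 'd': 2, 'q': 4, 'i': 6, 'u': 9, 'f': 2, 'b': 4}
sum of values = 36

36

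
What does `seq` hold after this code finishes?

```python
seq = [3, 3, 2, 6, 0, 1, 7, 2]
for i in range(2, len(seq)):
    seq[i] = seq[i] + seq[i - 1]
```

i=2: seq[2] = 2+3 = 5 → [3, 3, 5, 6, 0, 1, 7, 2]
i=3: seq[3] = 6+5 = 11 → [3, 3, 5, 11, 0, 1, 7, 2]
i=4: seq[4] = 0+11 = 11 → [3, 3, 5, 11, 11, 1, 7, 2]
i=5: seq[5] = 1+11 = 12 → [3, 3, 5, 11, 11, 12, 7, 2]
i=6: seq[6] = 7+12 = 19 → [3, 3, 5, 11, 11, 12, 19, 2]
i=7: seq[7] = 2+19 = 21 → [3, 3, 5, 11, 11, 12, 19, 21]

[3, 3, 5, 11, 11, 12, 19, 21]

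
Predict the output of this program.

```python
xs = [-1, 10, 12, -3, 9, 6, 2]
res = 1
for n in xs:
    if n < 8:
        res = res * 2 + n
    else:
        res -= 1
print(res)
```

-10

n=-1: <8, res = 1*2+(-1) = 1
n=10: not <8, res = 1-1 = 0
n=12: not <8, res = 0-1 = -1
n=-3: <8, res = (-1)*2+(-3) = -5
n=9: not <8, res = (-5)-1 = -6
n=6: <8, res = (-6)*2+6 = -6
n=2: <8, res = (-6)*2+2 = -10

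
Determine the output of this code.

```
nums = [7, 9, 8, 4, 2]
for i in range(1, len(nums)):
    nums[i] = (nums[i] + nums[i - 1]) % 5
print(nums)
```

[7, 1, 4, 3, 0]

i=1: nums[1] = (9+7)%5 = 1 → [7, 1, 8, 4, 2]
i=2: nums[2] = (8+1)%5 = 4 → [7, 1, 4, 4, 2]
i=3: nums[3] = (4+4)%5 = 3 → [7, 1, 4, 3, 2]
i=4: nums[4] = (2+3)%5 = 0 → [7, 1, 4, 3, 0]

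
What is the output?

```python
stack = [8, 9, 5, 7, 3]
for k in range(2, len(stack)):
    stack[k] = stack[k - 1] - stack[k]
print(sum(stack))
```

12

k=2: stack[2] = 9-5 = 4 → [8, 9, 4, 7, 3]
k=3: stack[3] = 4-7 = -3 → [8, 9, 4, -3, 3]
k=4: stack[4] = (-3)-3 = -6 → [8, 9, 4, -3, -6]
sum = 12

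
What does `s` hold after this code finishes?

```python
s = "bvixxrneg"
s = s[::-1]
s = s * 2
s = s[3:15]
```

reverse → 'genrxxivb'
repeat ×2 → 'genrxxivbgenrxxivb'
slice [3:15] → 'rxxivbgenrxx'

'rxxivbgenrxx'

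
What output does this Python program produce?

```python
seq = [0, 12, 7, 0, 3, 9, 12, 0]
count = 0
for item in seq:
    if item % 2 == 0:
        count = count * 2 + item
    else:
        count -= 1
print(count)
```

item=0: even, count = 0*2+0 = 0
item=12: even, count = 0*2+12 = 12
item=7: not even, count = 12-1 = 11
item=0: even, count = 11*2+0 = 22
item=3: not even, count = 22-1 = 21
item=9: not even, count = 21-1 = 20
item=12: even, count = 20*2+12 = 52
item=0: even, count = 52*2+0 = 104

104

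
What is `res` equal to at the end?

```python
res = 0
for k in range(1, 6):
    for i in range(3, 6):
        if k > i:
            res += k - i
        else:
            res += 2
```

k=1,i=3: not 1>3, res = 0+2 = 2
k=1,i=4: not 1>4, res = 2+2 = 4
k=1,i=5: not 1>5, res = 4+2 = 6
k=2,i=3: not 2>3, res = 6+2 = 8
k=2,i=4: not 2>4, res = 8+2 = 10
k=2,i=5: not 2>5, res = 10+2 = 12
k=3,i=3: not 3>3, res = 12+2 = 14
k=3,i=4: not 3>4, res = 14+2 = 16
k=3,i=5: not 3>5, res = 16+2 = 18
k=4,i=3: 4>3, res = 18+1 = 19
k=4,i=4: not 4>4, res = 19+2 = 21
k=4,i=5: not 4>5, res = 21+2 = 23
k=5,i=3: 5>3, res = 23+2 = 25
k=5,i=4: 5>4, res = 25+1 = 26
k=5,i=5: not 5>5, res = 26+2 = 28

28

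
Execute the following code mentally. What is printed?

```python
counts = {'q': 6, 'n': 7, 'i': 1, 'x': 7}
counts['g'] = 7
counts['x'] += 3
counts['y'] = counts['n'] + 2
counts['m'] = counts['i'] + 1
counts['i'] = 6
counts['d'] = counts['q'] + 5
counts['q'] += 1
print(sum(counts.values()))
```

counts['g'] = 7 → {'q': 6, 'n': 7, 'i': 1, 'x': 7, 'g': 7}
counts['x'] = 7+3 = 10 → {'q': 6, 'n': 7, 'i': 1, 'x': 10, 'g': 7}
counts['y'] = counts['n']+2 = 9 → {'q': 6, 'n': 7, 'i': 1, 'x': 10, 'g': 7, 'y': 9}
counts['m'] = counts['i']+1 = 2 → {'q': 6, 'n': 7, 'i': 1, 'x': 10, 'g': 7, 'y': 9, 'm': 2}
counts['i'] = 6 → {'q': 6, 'n': 7, 'i': 6, 'x': 10, 'g': 7, 'y': 9, 'm': 2}
counts['d'] = counts['q']+5 = 11 → {'q': 6, 'n': 7, 'i': 6, 'x': 10, 'g': 7, 'y': 9, 'm': 2, 'd': 11}
counts['q'] = 6+1 = 7 → {'q': 7, 'n': 7, 'i': 6, 'x': 10, 'g': 7, 'y': 9, 'm': 2, 'd': 11}
sum of values = 59

59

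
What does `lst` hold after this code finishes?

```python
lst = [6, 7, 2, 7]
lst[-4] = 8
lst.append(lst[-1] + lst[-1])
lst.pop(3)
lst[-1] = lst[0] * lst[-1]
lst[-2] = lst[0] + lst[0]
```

[8, 7, 16, 112]

lst[-4] = 8 → [8, 7, 2, 7]
append lst[-1]+lst[-1] = 7+7 = 14 → [8, 7, 2, 7, 14]
pop(3) removes 7 → [8, 7, 2, 14]
lst[-1] = lst[0]*lst[-1] = 8*14 = 112 → [8, 7, 2, 112]
lst[-2] = lst[0]+lst[0] = 8+8 = 16 → [8, 7, 16, 112]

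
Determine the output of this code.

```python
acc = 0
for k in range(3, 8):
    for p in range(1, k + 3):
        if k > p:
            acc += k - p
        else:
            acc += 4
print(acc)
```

k=3,p=1: 3>1, acc = 0+2 = 2
k=3,p=2: 3>2, acc = 2+1 = 3
k=3,p=3: not 3>3, acc = 3+4 = 7
k=3,p=4: not 3>4, acc = 7+4 = 11
k=3,p=5: not 3>5, acc = 11+4 = 15
k=4,p=1: 4>1, acc = 15+3 = 18
k=4,p=2: 4>2, acc = 18+2 = 20
k=4,p=3: 4>3, acc = 20+1 = 21
k=4,p=4: not 4>4, acc = 21+4 = 25
k=4,p=5: not 4>5, acc = 25+4 = 29
k=4,p=6: not 4>6, acc = 29+4 = 33
k=5,p=1: 5>1, acc = 33+4 = 37
k=5,p=2: 5>2, acc = 37+3 = 40
k=5,p=3: 5>3, acc = 40+2 = 42
k=5,p=4: 5>4, acc = 42+1 = 43
k=5,p=5: not 5>5, acc = 43+4 = 47
k=5,p=6: not 5>6, acc = 47+4 = 51
k=5,p=7: not 5>7, acc = 51+4 = 55
k=6,p=1: 6>1, acc = 55+5 = 60
k=6,p=2: 6>2, acc = 60+4 = 64
k=6,p=3: 6>3, acc = 64+3 = 67
k=6,p=4: 6>4, acc = 67+2 = 69
k=6,p=5: 6>5, acc = 69+1 = 70
k=6,p=6: not 6>6, acc = 70+4 = 74
k=6,p=7: not 6>7, acc = 74+4 = 78
k=6,p=8: not 6>8, acc = 78+4 = 82
k=7,p=1: 7>1, acc = 82+6 = 88
k=7,p=2: 7>2, acc = 88+5 = 93
k=7,p=3: 7>3, acc = 93+4 = 97
k=7,p=4: 7>4, acc = 97+3 = 100
k=7,p=5: 7>5, acc = 100+2 = 102
k=7,p=6: 7>6, acc = 102+1 = 103
k=7,p=7: not 7>7, acc = 103+4 = 107
k=7,p=8: not 7>8, acc = 107+4 = 111
k=7,p=9: not 7>9, acc = 111+4 = 115

115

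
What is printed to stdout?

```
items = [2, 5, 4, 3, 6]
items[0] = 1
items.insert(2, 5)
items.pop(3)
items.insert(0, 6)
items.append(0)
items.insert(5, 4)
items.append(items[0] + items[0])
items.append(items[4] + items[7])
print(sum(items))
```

items[0] = 1 → [1, 5, 4, 3, 6]
insert 5 at 2 → [1, 5, 5, 4, 3, 6]
pop(3) removes 4 → [1, 5, 5, 3, 6]
insert 6 at 0 → [6, 1, 5, 5, 3, 6]
append 0 → [6, 1, 5, 5, 3, 6, 0]
insert 4 at 5 → [6, 1, 5, 5, 3, 4, 6, 0]
append items[0]+items[0] = 6+6 = 12 → [6, 1, 5, 5, 3, 4, 6, 0, 12]
append items[4]+items[7] = 3+0 = 3 → [6, 1, 5, 5, 3, 4, 6, 0, 12, 3]
sum = 45

45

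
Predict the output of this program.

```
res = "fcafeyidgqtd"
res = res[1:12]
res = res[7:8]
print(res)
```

slice [1:12] → 'cafeyidgqtd'
slice [7:8] → 'g'

g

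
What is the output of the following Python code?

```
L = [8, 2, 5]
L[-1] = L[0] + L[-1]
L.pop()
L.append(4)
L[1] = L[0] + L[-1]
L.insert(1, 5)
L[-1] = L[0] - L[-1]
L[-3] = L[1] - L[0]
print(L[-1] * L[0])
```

32

L[-1] = L[0]+L[-1] = 8+5 = 13 → [8, 2, 13]
pop() removes 13 → [8, 2]
append 4 → [8, 2, 4]
L[1] = L[0]+L[-1] = 8+4 = 12 → [8, 12, 4]
insert 5 at 1 → [8, 5, 12, 4]
L[-1] = L[0]-L[-1] = 8-4 = 4 → [8, 5, 12, 4]
L[-3] = L[1]-L[0] = 5-8 = -3 → [8, -3, 12, 4]
L[-1]*L[0] = 4*8 = 32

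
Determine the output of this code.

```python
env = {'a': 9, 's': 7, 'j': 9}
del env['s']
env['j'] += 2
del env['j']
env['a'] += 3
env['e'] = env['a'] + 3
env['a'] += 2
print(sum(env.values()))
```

29

del 's' → {'a': 9, 'j': 9}
env['j'] = 9+2 = 11 → {'a': 9, 'j': 11}
del 'j' → {'a': 9}
env['a'] = 9+3 = 12 → {'a': 12}
env['e'] = env['a']+3 = 15 → {'a': 12, 'e': 15}
env['a'] = 12+2 = 14 → {'a': 14, 'e': 15}
sum of values = 29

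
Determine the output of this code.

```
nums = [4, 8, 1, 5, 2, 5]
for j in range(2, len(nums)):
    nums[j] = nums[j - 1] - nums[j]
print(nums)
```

[4, 8, 7, 2, 0, -5]

j=2: nums[2] = 8-1 = 7 → [4, 8, 7, 5, 2, 5]
j=3: nums[3] = 7-5 = 2 → [4, 8, 7, 2, 2, 5]
j=4: nums[4] = 2-2 = 0 → [4, 8, 7, 2, 0, 5]
j=5: nums[5] = 0-5 = -5 → [4, 8, 7, 2, 0, -5]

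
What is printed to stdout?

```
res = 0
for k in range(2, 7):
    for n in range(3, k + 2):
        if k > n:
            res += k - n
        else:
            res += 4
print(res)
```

46

k=2,n=3: not 2>3, res = 0+4 = 4
k=3,n=3: not 3>3, res = 4+4 = 8
k=3,n=4: not 3>4, res = 8+4 = 12
k=4,n=3: 4>3, res = 12+1 = 13
k=4,n=4: not 4>4, res = 13+4 = 17
k=4,n=5: not 4>5, res = 17+4 = 21
k=5,n=3: 5>3, res = 21+2 = 23
k=5,n=4: 5>4, res = 23+1 = 24
k=5,n=5: not 5>5, res = 24+4 = 28
k=5,n=6: not 5>6, res = 28+4 = 32
k=6,n=3: 6>3, res = 32+3 = 35
k=6,n=4: 6>4, res = 35+2 = 37
k=6,n=5: 6>5, res = 37+1 = 38
k=6,n=6: not 6>6, res = 38+4 = 42
k=6,n=7: not 6>7, res = 42+4 = 46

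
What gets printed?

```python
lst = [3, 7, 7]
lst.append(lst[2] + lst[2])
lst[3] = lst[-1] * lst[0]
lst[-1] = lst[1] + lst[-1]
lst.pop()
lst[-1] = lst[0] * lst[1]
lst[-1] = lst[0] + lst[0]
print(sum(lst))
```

append lst[2]+lst[2] = 7+7 = 14 → [3, 7, 7, 14]
lst[3] = lst[-1]*lst[0] = 14*3 = 42 → [3, 7, 7, 42]
lst[-1] = lst[1]+lst[-1] = 7+42 = 49 → [3, 7, 7, 49]
pop() removes 49 → [3, 7, 7]
lst[-1] = lst[0]*lst[1] = 3*7 = 21 → [3, 7, 21]
lst[-1] = lst[0]+lst[0] = 3+3 = 6 → [3, 7, 6]
sum = 16

16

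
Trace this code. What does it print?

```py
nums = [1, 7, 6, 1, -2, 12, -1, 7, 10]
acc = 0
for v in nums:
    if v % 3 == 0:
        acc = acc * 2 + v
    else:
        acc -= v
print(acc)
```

-22

v=1: not %3==0, acc = 0-1 = -1
v=7: not %3==0, acc = (-1)-7 = -8
v=6: %3==0, acc = (-8)*2+6 = -10
v=1: not %3==0, acc = (-10)-1 = -11
v=-2: not %3==0, acc = (-11)-(-2) = -9
v=12: %3==0, acc = (-9)*2+12 = -6
v=-1: not %3==0, acc = (-6)-(-1) = -5
v=7: not %3==0, acc = (-5)-7 = -12
v=10: not %3==0, acc = (-12)-10 = -22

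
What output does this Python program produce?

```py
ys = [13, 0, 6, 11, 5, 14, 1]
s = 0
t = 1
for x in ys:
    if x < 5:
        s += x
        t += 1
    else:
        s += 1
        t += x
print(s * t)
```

312

x=13: not <5, s = 0+1 = 1; t=14
x=0: <5, s = 1+0 = 1; t=15
x=6: not <5, s = 1+1 = 2; t=21
x=11: not <5, s = 2+1 = 3; t=32
x=5: not <5, s = 3+1 = 4; t=37
x=14: not <5, s = 4+1 = 5; t=51
x=1: <5, s = 5+1 = 6; t=52
s*t = 6*52 = 312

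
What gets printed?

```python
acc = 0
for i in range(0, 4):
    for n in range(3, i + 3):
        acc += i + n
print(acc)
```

i=1,n=3: acc = 0+4 = 4
i=2,n=3: acc = 4+5 = 9
i=2,n=4: acc = 9+6 = 15
i=3,n=3: acc = 15+6 = 21
i=3,n=4: acc = 21+7 = 28
i=3,n=5: acc = 28+8 = 36

36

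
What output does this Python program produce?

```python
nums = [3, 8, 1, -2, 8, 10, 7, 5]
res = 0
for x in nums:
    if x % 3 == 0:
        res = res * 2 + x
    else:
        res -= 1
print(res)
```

-4

x=3: %3==0, res = 0*2+3 = 3
x=8: not %3==0, res = 3-1 = 2
x=1: not %3==0, res = 2-1 = 1
x=-2: not %3==0, res = 1-1 = 0
x=8: not %3==0, res = 0-1 = -1
x=10: not %3==0, res = (-1)-1 = -2
x=7: not %3==0, res = (-2)-1 = -3
x=5: not %3==0, res = (-3)-1 = -4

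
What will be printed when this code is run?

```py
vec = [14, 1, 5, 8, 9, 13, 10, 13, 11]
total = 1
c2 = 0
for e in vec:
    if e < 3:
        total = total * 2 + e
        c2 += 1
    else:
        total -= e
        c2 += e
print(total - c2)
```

-178

e=14: not <3, total = 1-14 = -13; c2=14
e=1: <3, total = (-13)*2+1 = -25; c2=15
e=5: not <3, total = (-25)-5 = -30; c2=20
e=8: not <3, total = (-30)-8 = -38; c2=28
e=9: not <3, total = (-38)-9 = -47; c2=37
e=13: not <3, total = (-47)-13 = -60; c2=50
e=10: not <3, total = (-60)-10 = -70; c2=60
e=13: not <3, total = (-70)-13 = -83; c2=73
e=11: not <3, total = (-83)-11 = -94; c2=84
total-c2 = (-94)-84 = -178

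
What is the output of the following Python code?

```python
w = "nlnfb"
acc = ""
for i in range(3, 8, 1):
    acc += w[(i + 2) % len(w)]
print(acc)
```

nlnfb

i=3: add w[0]='n' → 'n'
i=4: add w[1]='l' → 'nl'
i=5: add w[2]='n' → 'nln'
i=6: add w[3]='f' → 'nlnf'
i=7: add w[4]='b' → 'nlnfb'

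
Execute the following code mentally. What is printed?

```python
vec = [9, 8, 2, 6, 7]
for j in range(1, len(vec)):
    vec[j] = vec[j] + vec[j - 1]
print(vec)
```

j=1: vec[1] = 8+9 = 17 → [9, 17, 2, 6, 7]
j=2: vec[2] = 2+17 = 19 → [9, 17, 19, 6, 7]
j=3: vec[3] = 6+19 = 25 → [9, 17, 19, 25, 7]
j=4: vec[4] = 7+25 = 32 → [9, 17, 19, 25, 32]

[9, 17, 19, 25, 32]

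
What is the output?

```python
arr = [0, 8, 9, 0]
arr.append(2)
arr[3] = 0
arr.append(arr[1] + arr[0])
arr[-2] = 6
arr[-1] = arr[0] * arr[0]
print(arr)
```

append 2 → [0, 8, 9, 0, 2]
arr[3] = 0 → [0, 8, 9, 0, 2]
append arr[1]+arr[0] = 8+0 = 8 → [0, 8, 9, 0, 2, 8]
arr[-2] = 6 → [0, 8, 9, 0, 6, 8]
arr[-1] = arr[0]*arr[0] = 0*0 = 0 → [0, 8, 9, 0, 6, 0]

[0, 8, 9, 0, 6, 0]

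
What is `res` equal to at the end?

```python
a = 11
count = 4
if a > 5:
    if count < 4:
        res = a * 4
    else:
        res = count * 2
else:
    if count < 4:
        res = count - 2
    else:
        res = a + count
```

a=11, count=4
a > 5 is True; count < 4 is False
→ res = count * 2 = 8

8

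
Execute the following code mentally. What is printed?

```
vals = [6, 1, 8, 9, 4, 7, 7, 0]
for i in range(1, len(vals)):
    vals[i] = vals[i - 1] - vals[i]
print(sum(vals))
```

i=1: vals[1] = 6-1 = 5 → [6, 5, 8, 9, 4, 7, 7, 0]
i=2: vals[2] = 5-8 = -3 → [6, 5, -3, 9, 4, 7, 7, 0]
i=3: vals[3] = (-3)-9 = -12 → [6, 5, -3, -12, 4, 7, 7, 0]
i=4: vals[4] = (-12)-4 = -16 → [6, 5, -3, -12, -16, 7, 7, 0]
i=5: vals[5] = (-16)-7 = -23 → [6, 5, -3, -12, -16, -23, 7, 0]
i=6: vals[6] = (-23)-7 = -30 → [6, 5, -3, -12, -16, -23, -30, 0]
i=7: vals[7] = (-30)-0 = -30 → [6, 5, -3, -12, -16, -23, -30, -30]
sum = -103

-103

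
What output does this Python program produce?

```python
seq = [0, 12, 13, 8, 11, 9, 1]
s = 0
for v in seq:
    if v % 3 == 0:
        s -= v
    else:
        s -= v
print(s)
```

v=0: %3==0, s = 0-0 = 0
v=12: %3==0, s = 0-12 = -12
v=13: not %3==0, s = (-12)-13 = -25
v=8: not %3==0, s = (-25)-8 = -33
v=11: not %3==0, s = (-33)-11 = -44
v=9: %3==0, s = (-44)-9 = -53
v=1: not %3==0, s = (-53)-1 = -54

-54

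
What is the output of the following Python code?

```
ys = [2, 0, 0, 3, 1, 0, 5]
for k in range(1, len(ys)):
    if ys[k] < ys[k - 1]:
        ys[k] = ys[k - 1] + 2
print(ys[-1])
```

k=1: 0<2, ys[1] = 2+2 = 4 → [2, 4, 0, 3, 1, 0, 5]
k=2: 0<4, ys[2] = 4+2 = 6 → [2, 4, 6, 3, 1, 0, 5]
k=3: 3<6, ys[3] = 6+2 = 8 → [2, 4, 6, 8, 1, 0, 5]
k=4: 1<8, ys[4] = 8+2 = 10 → [2, 4, 6, 8, 10, 0, 5]
k=5: 0<10, ys[5] = 10+2 = 12 → [2, 4, 6, 8, 10, 12, 5]
k=6: 5<12, ys[6] = 12+2 = 14 → [2, 4, 6, 8, 10, 12, 14]

14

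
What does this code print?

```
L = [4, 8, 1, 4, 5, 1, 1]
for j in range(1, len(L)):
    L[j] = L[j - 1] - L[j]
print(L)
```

j=1: L[1] = 4-8 = -4 → [4, -4, 1, 4, 5, 1, 1]
j=2: L[2] = (-4)-1 = -5 → [4, -4, -5, 4, 5, 1, 1]
j=3: L[3] = (-5)-4 = -9 → [4, -4, -5, -9, 5, 1, 1]
j=4: L[4] = (-9)-5 = -14 → [4, -4, -5, -9, -14, 1, 1]
j=5: L[5] = (-14)-1 = -15 → [4, -4, -5, -9, -14, -15, 1]
j=6: L[6] = (-15)-1 = -16 → [4, -4, -5, -9, -14, -15, -16]

[4, -4, -5, -9, -14, -15, -16]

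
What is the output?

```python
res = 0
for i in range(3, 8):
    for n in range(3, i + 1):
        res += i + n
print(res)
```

150

i=3,n=3: res = 0+6 = 6
i=4,n=3: res = 6+7 = 13
i=4,n=4: res = 13+8 = 21
i=5,n=3: res = 21+8 = 29
i=5,n=4: res = 29+9 = 38
i=5,n=5: res = 38+10 = 48
i=6,n=3: res = 48+9 = 57
i=6,n=4: res = 57+10 = 67
i=6,n=5: res = 67+11 = 78
i=6,n=6: res = 78+12 = 90
i=7,n=3: res = 90+10 = 100
i=7,n=4: res = 100+11 = 111
i=7,n=5: res = 111+12 = 123
i=7,n=6: res = 123+13 = 136
i=7,n=7: res = 136+14 = 150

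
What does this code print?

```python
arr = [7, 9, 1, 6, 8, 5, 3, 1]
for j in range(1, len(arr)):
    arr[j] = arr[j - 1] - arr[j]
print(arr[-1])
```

-26

j=1: arr[1] = 7-9 = -2 → [7, -2, 1, 6, 8, 5, 3, 1]
j=2: arr[2] = (-2)-1 = -3 → [7, -2, -3, 6, 8, 5, 3, 1]
j=3: arr[3] = (-3)-6 = -9 → [7, -2, -3, -9, 8, 5, 3, 1]
j=4: arr[4] = (-9)-8 = -17 → [7, -2, -3, -9, -17, 5, 3, 1]
j=5: arr[5] = (-17)-5 = -22 → [7, -2, -3, -9, -17, -22, 3, 1]
j=6: arr[6] = (-22)-3 = -25 → [7, -2, -3, -9, -17, -22, -25, 1]
j=7: arr[7] = (-25)-1 = -26 → [7, -2, -3, -9, -17, -22, -25, -26]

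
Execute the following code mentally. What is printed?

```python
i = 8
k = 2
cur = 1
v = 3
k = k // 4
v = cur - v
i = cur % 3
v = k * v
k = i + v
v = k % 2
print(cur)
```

1

k = 2//4 = 0
v = 1-3 = -2
i = 1%3 = 1
v = 0*(-2) = 0
k = 1+0 = 1
v = 1%2 = 1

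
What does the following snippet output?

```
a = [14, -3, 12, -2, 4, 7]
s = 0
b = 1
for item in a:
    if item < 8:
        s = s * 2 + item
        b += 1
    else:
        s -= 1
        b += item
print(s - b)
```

-72

item=14: not <8, s = 0-1 = -1; b=15
item=-3: <8, s = (-1)*2+(-3) = -5; b=16
item=12: not <8, s = (-5)-1 = -6; b=28
item=-2: <8, s = (-6)*2+(-2) = -14; b=29
item=4: <8, s = (-14)*2+4 = -24; b=30
item=7: <8, s = (-24)*2+7 = -41; b=31
s-b = (-41)-31 = -72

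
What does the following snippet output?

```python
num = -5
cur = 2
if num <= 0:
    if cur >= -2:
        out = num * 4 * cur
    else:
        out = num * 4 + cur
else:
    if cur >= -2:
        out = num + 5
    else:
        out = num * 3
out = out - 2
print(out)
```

num=-5, cur=2
num <= 0 is True; cur >= -2 is True
→ out = num * 4 * cur = -40
out = (-40)-2 = -42

-42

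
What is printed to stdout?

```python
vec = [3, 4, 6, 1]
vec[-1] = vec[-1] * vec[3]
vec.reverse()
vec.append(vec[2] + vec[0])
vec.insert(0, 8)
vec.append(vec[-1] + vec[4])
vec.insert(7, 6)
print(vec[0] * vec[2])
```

vec[-1] = vec[-1]*vec[3] = 1*1 = 1 → [3, 4, 6, 1]
reverse → [1, 6, 4, 3]
append vec[2]+vec[0] = 4+1 = 5 → [1, 6, 4, 3, 5]
insert 8 at 0 → [8, 1, 6, 4, 3, 5]
append vec[-1]+vec[4] = 5+3 = 8 → [8, 1, 6, 4, 3, 5, 8]
insert 6 at 7 → [8, 1, 6, 4, 3, 5, 8, 6]
vec[0]*vec[2] = 8*6 = 48

48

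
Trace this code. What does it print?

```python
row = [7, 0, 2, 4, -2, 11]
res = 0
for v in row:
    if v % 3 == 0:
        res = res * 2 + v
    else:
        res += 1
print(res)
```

6

v=7: not %3==0, res = 0+1 = 1
v=0: %3==0, res = 1*2+0 = 2
v=2: not %3==0, res = 2+1 = 3
v=4: not %3==0, res = 3+1 = 4
v=-2: not %3==0, res = 4+1 = 5
v=11: not %3==0, res = 5+1 = 6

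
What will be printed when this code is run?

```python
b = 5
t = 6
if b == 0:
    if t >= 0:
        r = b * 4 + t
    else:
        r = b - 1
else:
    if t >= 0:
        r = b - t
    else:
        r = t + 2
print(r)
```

-1

b=5, t=6
b == 0 is False; t >= 0 is True
→ r = b - t = -1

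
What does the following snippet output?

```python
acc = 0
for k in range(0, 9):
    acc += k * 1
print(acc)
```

36

k=0: acc = 0+0*1 = 0
k=1: acc = 0+1*1 = 1
k=2: acc = 1+2*1 = 3
k=3: acc = 3+3*1 = 6
k=4: acc = 6+4*1 = 10
k=5: acc = 10+5*1 = 15
k=6: acc = 15+6*1 = 21
k=7: acc = 21+7*1 = 28
k=8: acc = 28+8*1 = 36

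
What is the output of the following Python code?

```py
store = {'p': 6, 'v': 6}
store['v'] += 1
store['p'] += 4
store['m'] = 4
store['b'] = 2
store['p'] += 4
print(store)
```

{'p': 14, 'v': 7, 'm': 4, 'b': 2}

store['v'] = 6+1 = 7 → {'p': 6, 'v': 7}
store['p'] = 6+4 = 10 → {'p': 10, 'v': 7}
store['m'] = 4 → {'p': 10, 'v': 7, 'm': 4}
store['b'] = 2 → {'p': 10, 'v': 7, 'm': 4, 'b': 2}
store['p'] = 10+4 = 14 → {'p': 14, 'v': 7, 'm': 4, 'b': 2}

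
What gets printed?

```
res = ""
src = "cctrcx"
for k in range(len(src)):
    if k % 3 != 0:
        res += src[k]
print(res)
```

ctcx

k=0: skip
k=1: add 'c' → 'c'
k=2: add 't' → 'ct'
k=3: skip
k=4: add 'c' → 'ctc'
k=5: add 'x' → 'ctcx'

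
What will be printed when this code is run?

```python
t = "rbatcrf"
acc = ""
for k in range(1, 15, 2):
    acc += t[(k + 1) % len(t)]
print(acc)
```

k=1: add t[2]='a' → 'a'
k=3: add t[4]='c' → 'ac'
k=5: add t[6]='f' → 'acf'
k=7: add t[1]='b' → 'acfb'
k=9: add t[3]='t' → 'acfbt'
k=11: add t[5]='r' → 'acfbtr'
k=13: add t[0]='r' → 'acfbtrr'

acfbtrr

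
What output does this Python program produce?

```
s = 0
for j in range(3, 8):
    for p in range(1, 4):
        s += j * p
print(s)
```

150

j=3,p=1: s = 0+3 = 3
j=3,p=2: s = 3+6 = 9
j=3,p=3: s = 9+9 = 18
j=4,p=1: s = 18+4 = 22
j=4,p=2: s = 22+8 = 30
j=4,p=3: s = 30+12 = 42
j=5,p=1: s = 42+5 = 47
j=5,p=2: s = 47+10 = 57
j=5,p=3: s = 57+15 = 72
j=6,p=1: s = 72+6 = 78
j=6,p=2: s = 78+12 = 90
j=6,p=3: s = 90+18 = 108
j=7,p=1: s = 108+7 = 115
j=7,p=2: s = 115+14 = 129
j=7,p=3: s = 129+21 = 150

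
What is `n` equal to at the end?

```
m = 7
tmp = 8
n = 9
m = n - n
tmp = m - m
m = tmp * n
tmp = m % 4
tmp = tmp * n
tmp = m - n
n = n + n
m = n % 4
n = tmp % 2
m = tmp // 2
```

1

m = 9-9 = 0
tmp = 0-0 = 0
m = 0*9 = 0
tmp = 0%4 = 0
tmp = 0*9 = 0
tmp = 0-9 = -9
n = 9+9 = 18
m = 18%4 = 2
n = (-9)%2 = 1
m = (-9)//2 = -5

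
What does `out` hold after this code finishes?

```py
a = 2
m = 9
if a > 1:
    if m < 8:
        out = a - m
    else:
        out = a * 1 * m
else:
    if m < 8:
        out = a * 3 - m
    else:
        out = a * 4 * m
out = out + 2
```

20

a=2, m=9
a > 1 is True; m < 8 is False
→ out = a * 1 * m = 18
out = 18+2 = 20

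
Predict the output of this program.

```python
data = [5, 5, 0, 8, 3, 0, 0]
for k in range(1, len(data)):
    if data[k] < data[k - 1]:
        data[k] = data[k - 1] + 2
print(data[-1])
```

14

k=1: 5>=5, unchanged → [5, 5, 0, 8, 3, 0, 0]
k=2: 0<5, data[2] = 5+2 = 7 → [5, 5, 7, 8, 3, 0, 0]
k=3: 8>=7, unchanged → [5, 5, 7, 8, 3, 0, 0]
k=4: 3<8, data[4] = 8+2 = 10 → [5, 5, 7, 8, 10, 0, 0]
k=5: 0<10, data[5] = 10+2 = 12 → [5, 5, 7, 8, 10, 12, 0]
k=6: 0<12, data[6] = 12+2 = 14 → [5, 5, 7, 8, 10, 12, 14]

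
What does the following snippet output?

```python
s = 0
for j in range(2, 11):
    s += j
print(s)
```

54

j=2: s = 0+2 = 2
j=3: s = 2+3 = 5
j=4: s = 5+4 = 9
j=5: s = 9+5 = 14
j=6: s = 14+6 = 20
j=7: s = 20+7 = 27
j=8: s = 27+8 = 35
j=9: s = 35+9 = 44
j=10: s = 44+10 = 54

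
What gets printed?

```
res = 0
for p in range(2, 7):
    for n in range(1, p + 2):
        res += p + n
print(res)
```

p=2,n=1: res = 0+3 = 3
p=2,n=2: res = 3+4 = 7
p=2,n=3: res = 7+5 = 12
p=3,n=1: res = 12+4 = 16
p=3,n=2: res = 16+5 = 21
p=3,n=3: res = 21+6 = 27
p=3,n=4: res = 27+7 = 34
p=4,n=1: res = 34+5 = 39
p=4,n=2: res = 39+6 = 45
p=4,n=3: res = 45+7 = 52
p=4,n=4: res = 52+8 = 60
p=4,n=5: res = 60+9 = 69
p=5,n=1: res = 69+6 = 75
p=5,n=2: res = 75+7 = 82
p=5,n=3: res = 82+8 = 90
p=5,n=4: res = 90+9 = 99
p=5,n=5: res = 99+10 = 109
p=5,n=6: res = 109+11 = 120
p=6,n=1: res = 120+7 = 127
p=6,n=2: res = 127+8 = 135
p=6,n=3: res = 135+9 = 144
p=6,n=4: res = 144+10 = 154
p=6,n=5: res = 154+11 = 165
p=6,n=6: res = 165+12 = 177
p=6,n=7: res = 177+13 = 190

190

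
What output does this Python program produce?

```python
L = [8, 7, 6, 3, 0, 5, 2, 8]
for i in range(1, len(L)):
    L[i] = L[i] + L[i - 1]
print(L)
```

[8, 15, 21, 24, 24, 29, 31, 39]

i=1: L[1] = 7+8 = 15 → [8, 15, 6, 3, 0, 5, 2, 8]
i=2: L[2] = 6+15 = 21 → [8, 15, 21, 3, 0, 5, 2, 8]
i=3: L[3] = 3+21 = 24 → [8, 15, 21, 24, 0, 5, 2, 8]
i=4: L[4] = 0+24 = 24 → [8, 15, 21, 24, 24, 5, 2, 8]
i=5: L[5] = 5+24 = 29 → [8, 15, 21, 24, 24, 29, 2, 8]
i=6: L[6] = 2+29 = 31 → [8, 15, 21, 24, 24, 29, 31, 8]
i=7: L[7] = 8+31 = 39 → [8, 15, 21, 24, 24, 29, 31, 39]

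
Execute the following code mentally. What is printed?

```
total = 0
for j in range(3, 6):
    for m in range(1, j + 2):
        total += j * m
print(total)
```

195

j=3,m=1: total = 0+3 = 3
j=3,m=2: total = 3+6 = 9
j=3,m=3: total = 9+9 = 18
j=3,m=4: total = 18+12 = 30
j=4,m=1: total = 30+4 = 34
j=4,m=2: total = 34+8 = 42
j=4,m=3: total = 42+12 = 54
j=4,m=4: total = 54+16 = 70
j=4,m=5: total = 70+20 = 90
j=5,m=1: total = 90+5 = 95
j=5,m=2: total = 95+10 = 105
j=5,m=3: total = 105+15 = 120
j=5,m=4: total = 120+20 = 140
j=5,m=5: total = 140+25 = 165
j=5,m=6: total = 165+30 = 195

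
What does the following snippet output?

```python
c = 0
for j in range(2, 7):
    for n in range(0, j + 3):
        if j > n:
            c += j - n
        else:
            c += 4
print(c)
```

115

j=2,n=0: 2>0, c = 0+2 = 2
j=2,n=1: 2>1, c = 2+1 = 3
j=2,n=2: not 2>2, c = 3+4 = 7
j=2,n=3: not 2>3, c = 7+4 = 11
j=2,n=4: not 2>4, c = 11+4 = 15
j=3,n=0: 3>0, c = 15+3 = 18
j=3,n=1: 3>1, c = 18+2 = 20
j=3,n=2: 3>2, c = 20+1 = 21
j=3,n=3: not 3>3, c = 21+4 = 25
j=3,n=4: not 3>4, c = 25+4 = 29
j=3,n=5: not 3>5, c = 29+4 = 33
j=4,n=0: 4>0, c = 33+4 = 37
j=4,n=1: 4>1, c = 37+3 = 40
j=4,n=2: 4>2, c = 40+2 = 42
j=4,n=3: 4>3, c = 42+1 = 43
j=4,n=4: not 4>4, c = 43+4 = 47
j=4,n=5: not 4>5, c = 47+4 = 51
j=4,n=6: not 4>6, c = 51+4 = 55
j=5,n=0: 5>0, c = 55+5 = 60
j=5,n=1: 5>1, c = 60+4 = 64
j=5,n=2: 5>2, c = 64+3 = 67
j=5,n=3: 5>3, c = 67+2 = 69
j=5,n=4: 5>4, c = 69+1 = 70
j=5,n=5: not 5>5, c = 70+4 = 74
j=5,n=6: not 5>6, c = 74+4 = 78
j=5,n=7: not 5>7, c = 78+4 = 82
j=6,n=0: 6>0, c = 82+6 = 88
j=6,n=1: 6>1, c = 88+5 = 93
j=6,n=2: 6>2, c = 93+4 = 97
j=6,n=3: 6>3, c = 97+3 = 100
j=6,n=4: 6>4, c = 100+2 = 102
j=6,n=5: 6>5, c = 102+1 = 103
j=6,n=6: not 6>6, c = 103+4 = 107
j=6,n=7: not 6>7, c = 107+4 = 111
j=6,n=8: not 6>8, c = 111+4 = 115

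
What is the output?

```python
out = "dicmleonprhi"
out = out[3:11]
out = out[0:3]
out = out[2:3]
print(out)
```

e

slice [3:11] → 'mleonprh'
slice [0:3] → 'mle'
slice [2:3] → 'e'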